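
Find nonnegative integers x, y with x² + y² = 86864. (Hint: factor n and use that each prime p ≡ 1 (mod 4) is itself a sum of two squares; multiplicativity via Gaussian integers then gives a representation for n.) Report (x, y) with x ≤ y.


Step 1: Factor n = 86864 = 2^4 · 61 · 89.
Step 2: Check the mod-4 condition on each prime factor: 2 = 2 (special); 61 ≡ 1 (mod 4), exponent 1; 89 ≡ 1 (mod 4), exponent 1.
All primes ≡ 3 (mod 4) appear to even exponent (or don't appear), so by the two-squares theorem n IS expressible as a sum of two squares.
Step 3: Build a representation. Group n = k² · m with k = 4 and m = 61 · 89 = 5429 (a product of primes ≡ 1 (mod 4)); a representation of m scales to one of n via (k·x)² + (k·y)² = k²(x² + y²). Each prime p ≡ 1 (mod 4) is itself a sum of two squares; find a² by testing p − a² for a perfect square:
  61: 61 − 1² = 60, 61 − 2² = 57, 61 − 3² = 52, 61 − 4² = 45, 61 − 5² = 36 = 6² ⇒ 61 = 5² + 6².
  89: 89 − 1² = 88, 89 − 2² = 85, 89 − 3² = 80, 89 − 4² = 73, 89 − 5² = 64 = 8² ⇒ 89 = 5² + 8².
  Combine using the Brahmagupta–Fibonacci identity (a² + b²)(c² + d²) = (ac − bd)² + (ad + bc)² = (ac + bd)² + (ad − bc)²:
  61 · 89 = 5429: from (5² + 6²)(5² + 8²), take (5·5 − 6·8, 5·8 + 6·5) = (25 − 48, 40 + 30) = (-23, 70); dropping signs (only squares matter) gives (23, 70); check 23² + 70² = 529 + 4900 = 5429 ✓.
  Scale by k = 4: (4·23, 4·70) = (92, 280).
Step 4: Order so x ≤ y and verify: 92² + 280² = 8464 + 78400 = 86864 = n. ✓

n = 86864 = 92² + 280² (one valid representation with x ≤ y).


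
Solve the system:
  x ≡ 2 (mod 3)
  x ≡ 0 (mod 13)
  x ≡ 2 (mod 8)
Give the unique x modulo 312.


Moduli 3, 13, 8 are pairwise coprime; by CRT there is a unique solution modulo M = 3 · 13 · 8 = 312.
Solve pairwise, accumulating the modulus:
  Start with x ≡ 2 (mod 3).
  Combine with x ≡ 0 (mod 13): since gcd(3, 13) = 1, we get a unique residue mod 39.
    Write x = 2 + 3·t and substitute into x ≡ 0 (mod 13): 3·t ≡ 0 − 2 = -2 (mod 13).
    Reduce coefficients mod 13: 3·t ≡ 11 (mod 13).
    The inverse of 3 mod 13 is 9 (since 3·9 = 27 = 2·13 + 1), so t ≡ 9·11 = 99 ≡ 8 (mod 13).
    Then x = 2 + 3·8 = 26, valid modulo lcm(3, 13) = 39: x ≡ 26 (mod 39).
  Combine with x ≡ 2 (mod 8): since gcd(39, 8) = 1, we get a unique residue mod 312.
    Write x = 26 + 39·t and substitute into x ≡ 2 (mod 8): 39·t ≡ 2 − 26 = -24 (mod 8).
    Reduce coefficients mod 8: 7·t ≡ 0 (mod 8).
    The inverse of 7 mod 8 is 7 (since 7·7 = 49 = 6·8 + 1), so t ≡ 7·0 = 0 ≡ 0 (mod 8).
    Then x = 26 + 39·0 = 26, valid modulo lcm(39, 8) = 312: x ≡ 26 (mod 312).
Verify: 26 mod 3 = 2 ✓, 26 mod 13 = 0 ✓, 26 mod 8 = 2 ✓.

x ≡ 26 (mod 312).


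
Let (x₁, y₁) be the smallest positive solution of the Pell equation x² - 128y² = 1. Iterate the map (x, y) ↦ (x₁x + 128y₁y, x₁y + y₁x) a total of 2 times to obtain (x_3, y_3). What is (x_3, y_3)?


Step 1: Find the fundamental solution (x₁, y₁) of x² - 128y² = 1.
  Expand √128 as a continued fraction. a₀ = ⌊√128⌋ = 11; iterate m_{k+1} = d_k·a_k − m_k, d_{k+1} = (128 − m_{k+1}²)/d_k, a_{k+1} = ⌊(a₀ + m_{k+1})/d_{k+1}⌋ (starting m₀ = 0, d₀ = 1), with convergents p_k = a_k·p_{k-1} + p_{k-2}, q_k = a_k·q_{k-1} + q_{k-2} (p₋₁ = 1, q₋₁ = 0):
  k = 0: a₀ = 11; p₀/q₀ = 11/1; p₀² − 128·q₀² = 121 − 128 = -7.
  k = 1: m = 11, d = 7, a = ⌊(11 + 11)/7⌋ = 3; p/q = (3·11 + 1)/(3·1 + 0) = 34/3; p² − 128·q² = 1156 − 1152 = 4.
  k = 2: m = 10, d = 4, a = ⌊(11 + 10)/4⌋ = 5; p/q = (5·34 + 11)/(5·3 + 1) = 181/16; p² − 128·q² = 32761 − 32768 = -7.
  k = 3: m = 10, d = 7, a = ⌊(11 + 10)/7⌋ = 3; p/q = (3·181 + 34)/(3·16 + 3) = 577/51; p² − 128·q² = 332929 − 332928 = 1.
  The first convergent with p² − 128·q² = 1 gives the fundamental solution (x₁, y₁) = (577, 51).
Step 2: Apply the recurrence (x_{n+1}, y_{n+1}) = (x₁x_n + 128y₁y_n, x₁y_n + y₁x_n) repeatedly.
  From (x_1, y_1) = (577, 51): x_2 = 577·577 + 128·51·51 = 665857; y_2 = 577·51 + 51·577 = 58854.
  From (x_2, y_2) = (665857, 58854): x_3 = 577·665857 + 128·51·58854 = 768398401; y_3 = 577·58854 + 51·665857 = 67917465.
Step 3: Verify x_3² - 128·y_3² = 590436102659356801 - 590436102659356800 = 1 (should be 1). ✓

(x_1, y_1) = (577, 51); (x_3, y_3) = (768398401, 67917465).


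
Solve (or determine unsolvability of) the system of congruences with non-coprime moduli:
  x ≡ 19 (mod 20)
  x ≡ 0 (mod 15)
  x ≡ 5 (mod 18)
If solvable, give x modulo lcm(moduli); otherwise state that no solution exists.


Moduli 20, 15, 18 are not pairwise coprime, so CRT works modulo lcm(m_i) when all pairwise compatibility conditions hold.
Pairwise compatibility: gcd(m_i, m_j) must divide a_i - a_j for every pair.
Merge one congruence at a time:
  Start: x ≡ 19 (mod 20).
  Combine with x ≡ 0 (mod 15): gcd(20, 15) = 5, and 0 - 19 = -19 is NOT divisible by 5.
    ⇒ system is inconsistent (no integer solution).

No solution (the system is inconsistent).


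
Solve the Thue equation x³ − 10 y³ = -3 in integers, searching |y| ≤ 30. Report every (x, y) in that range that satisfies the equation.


The equation is x³ - 10y³ = -3. For fixed y, x³ = 10·y³ − 3, so a solution requires the RHS to be a perfect cube.
Strategy: iterate y from -30 to 30, compute RHS = 10·y³ − 3, and check whether it is a (positive or negative) perfect cube.
Check small values of y:
  y = 0: RHS = -3 is not a perfect cube.
  y = 1: RHS = 7 is not a perfect cube.
  y = -1: RHS = -13 is not a perfect cube.
  y = 2: RHS = 77 is not a perfect cube.
  y = -2: RHS = -83 is not a perfect cube.
  y = 3: RHS = 267 is not a perfect cube.
  y = -3: RHS = -273 is not a perfect cube.
Continuing the search up to |y| = 30 finds no solutions either.
No (x, y) in the scanned range satisfies the equation.

No integer solutions with |y| ≤ 30.


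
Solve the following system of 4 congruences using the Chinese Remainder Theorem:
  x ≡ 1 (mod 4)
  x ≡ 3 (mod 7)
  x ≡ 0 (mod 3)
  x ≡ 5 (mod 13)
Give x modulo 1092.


Product of moduli M = 4 · 7 · 3 · 13 = 1092.
Merge one congruence at a time:
  Start: x ≡ 1 (mod 4).
  Combine with x ≡ 3 (mod 7); new modulus lcm = 28.
    Write x = 1 + 4·t and substitute into x ≡ 3 (mod 7): 4·t ≡ 3 − 1 = 2 (mod 7).
    The inverse of 4 mod 7 is 2 (since 4·2 = 8 = 1·7 + 1), so t ≡ 2·2 = 4 ≡ 4 (mod 7).
    Then x = 1 + 4·4 = 17, valid modulo lcm(4, 7) = 28: x ≡ 17 (mod 28).
  Combine with x ≡ 0 (mod 3); new modulus lcm = 84.
    Write x = 17 + 28·t and substitute into x ≡ 0 (mod 3): 28·t ≡ 0 − 17 = -17 (mod 3).
    Reduce coefficients mod 3: 1·t ≡ 1 (mod 3).
    So t ≡ 1 (mod 3).
    Then x = 17 + 28·1 = 45, valid modulo lcm(28, 3) = 84: x ≡ 45 (mod 84).
  Combine with x ≡ 5 (mod 13); new modulus lcm = 1092.
    Write x = 45 + 84·t and substitute into x ≡ 5 (mod 13): 84·t ≡ 5 − 45 = -40 (mod 13).
    Reduce coefficients mod 13: 6·t ≡ 12 (mod 13).
    The inverse of 6 mod 13 is 11 (since 6·11 = 66 = 5·13 + 1), so t ≡ 11·12 = 132 ≡ 2 (mod 13).
    Then x = 45 + 84·2 = 213, valid modulo lcm(84, 13) = 1092: x ≡ 213 (mod 1092).
Verify against each original: 213 mod 4 = 1, 213 mod 7 = 3, 213 mod 3 = 0, 213 mod 13 = 5.

x ≡ 213 (mod 1092).


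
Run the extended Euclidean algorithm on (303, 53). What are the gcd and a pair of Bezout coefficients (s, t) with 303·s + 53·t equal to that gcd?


Euclidean algorithm on (303, 53) — divide until remainder is 0:
  303 = 5 · 53 + 38
  53 = 1 · 38 + 15
  38 = 2 · 15 + 8
  15 = 1 · 8 + 7
  8 = 1 · 7 + 1
  7 = 7 · 1 + 0
gcd(303, 53) = 1.
Track Bezout coefficients alongside the remainders: start with r₀ = 303 = a·1 + b·0 (s = 1, t = 0) and r₁ = 53 = a·0 + b·1 (s = 0, t = 1); each new remainder r_{k+1} = r_{k-1} − q_k·r_k inherits s_{k+1} = s_{k-1} − q_k·s_k, t_{k+1} = t_{k-1} − q_k·t_k, so r_k = a·s_k + b·t_k at every step:
  q = 5: r = 38, s = 1 − 5·0 = 1, t = 0 − 5·1 = -5  (check: 303·1 + 53·(-5) = 38)
  q = 1: r = 15, s = 0 − 1·1 = -1, t = 1 − 1·(-5) = 6  (check: 303·(-1) + 53·6 = 15)
  q = 2: r = 8, s = 1 − 2·(-1) = 3, t = -5 − 2·6 = -17  (check: 303·3 + 53·(-17) = 8)
  q = 1: r = 7, s = -1 − 1·3 = -4, t = 6 − 1·(-17) = 23  (check: 303·(-4) + 53·23 = 7)
  q = 1: r = 1, s = 3 − 1·(-4) = 7, t = -17 − 1·23 = -40  (check: 303·7 + 53·(-40) = 1)
The row with r = 1 (the gcd) gives the Bezout coefficients s = 7, t = -40.
Result: 303 · (7) + 53 · (-40) = 1.

gcd(303, 53) = 1; s = 7, t = -40 (check: 303·7 + 53·(-40) = 1).


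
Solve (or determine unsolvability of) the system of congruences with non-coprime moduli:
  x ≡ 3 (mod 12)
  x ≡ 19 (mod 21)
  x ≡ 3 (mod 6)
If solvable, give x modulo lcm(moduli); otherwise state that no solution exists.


Moduli 12, 21, 6 are not pairwise coprime, so CRT works modulo lcm(m_i) when all pairwise compatibility conditions hold.
Pairwise compatibility: gcd(m_i, m_j) must divide a_i - a_j for every pair.
Merge one congruence at a time:
  Start: x ≡ 3 (mod 12).
  Combine with x ≡ 19 (mod 21): gcd(12, 21) = 3, and 19 - 3 = 16 is NOT divisible by 3.
    ⇒ system is inconsistent (no integer solution).

No solution (the system is inconsistent).


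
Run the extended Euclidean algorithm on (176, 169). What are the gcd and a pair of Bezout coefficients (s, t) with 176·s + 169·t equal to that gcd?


Euclidean algorithm on (176, 169) — divide until remainder is 0:
  176 = 1 · 169 + 7
  169 = 24 · 7 + 1
  7 = 7 · 1 + 0
gcd(176, 169) = 1.
Track Bezout coefficients alongside the remainders: start with r₀ = 176 = a·1 + b·0 (s = 1, t = 0) and r₁ = 169 = a·0 + b·1 (s = 0, t = 1); each new remainder r_{k+1} = r_{k-1} − q_k·r_k inherits s_{k+1} = s_{k-1} − q_k·s_k, t_{k+1} = t_{k-1} − q_k·t_k, so r_k = a·s_k + b·t_k at every step:
  q = 1: r = 7, s = 1 − 1·0 = 1, t = 0 − 1·1 = -1  (check: 176·1 + 169·(-1) = 7)
  q = 24: r = 1, s = 0 − 24·1 = -24, t = 1 − 24·(-1) = 25  (check: 176·(-24) + 169·25 = 1)
The row with r = 1 (the gcd) gives the Bezout coefficients s = -24, t = 25.
Result: 176 · (-24) + 169 · (25) = 1.

gcd(176, 169) = 1; s = -24, t = 25 (check: 176·(-24) + 169·25 = 1).


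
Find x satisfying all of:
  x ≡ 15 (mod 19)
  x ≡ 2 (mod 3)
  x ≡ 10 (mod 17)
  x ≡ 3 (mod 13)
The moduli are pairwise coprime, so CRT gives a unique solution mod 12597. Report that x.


Product of moduli M = 19 · 3 · 17 · 13 = 12597.
Merge one congruence at a time:
  Start: x ≡ 15 (mod 19).
  Combine with x ≡ 2 (mod 3); new modulus lcm = 57.
    Write x = 15 + 19·t and substitute into x ≡ 2 (mod 3): 19·t ≡ 2 − 15 = -13 (mod 3).
    Reduce coefficients mod 3: 1·t ≡ 2 (mod 3).
    So t ≡ 2 (mod 3).
    Then x = 15 + 19·2 = 53, valid modulo lcm(19, 3) = 57: x ≡ 53 (mod 57).
  Combine with x ≡ 10 (mod 17); new modulus lcm = 969.
    Write x = 53 + 57·t and substitute into x ≡ 10 (mod 17): 57·t ≡ 10 − 53 = -43 (mod 17).
    Reduce coefficients mod 17: 6·t ≡ 8 (mod 17).
    The inverse of 6 mod 17 is 3 (since 6·3 = 18 = 1·17 + 1), so t ≡ 3·8 = 24 ≡ 7 (mod 17).
    Then x = 53 + 57·7 = 452, valid modulo lcm(57, 17) = 969: x ≡ 452 (mod 969).
  Combine with x ≡ 3 (mod 13); new modulus lcm = 12597.
    Write x = 452 + 969·t and substitute into x ≡ 3 (mod 13): 969·t ≡ 3 − 452 = -449 (mod 13).
    Reduce coefficients mod 13: 7·t ≡ 6 (mod 13).
    The inverse of 7 mod 13 is 2 (since 7·2 = 14 = 1·13 + 1), so t ≡ 2·6 = 12 ≡ 12 (mod 13).
    Then x = 452 + 969·12 = 12080, valid modulo lcm(969, 13) = 12597: x ≡ 12080 (mod 12597).
Verify against each original: 12080 mod 19 = 15, 12080 mod 3 = 2, 12080 mod 17 = 10, 12080 mod 13 = 3.

x ≡ 12080 (mod 12597).


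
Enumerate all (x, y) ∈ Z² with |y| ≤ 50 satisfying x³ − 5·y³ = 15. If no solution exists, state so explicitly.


The equation is x³ - 5y³ = 15. For fixed y, x³ = 5·y³ + 15, so a solution requires the RHS to be a perfect cube.
Strategy: iterate y from -50 to 50, compute RHS = 5·y³ + 15, and check whether it is a (positive or negative) perfect cube.
Check small values of y:
  y = 0: RHS = 15 is not a perfect cube.
  y = 1: RHS = 20 is not a perfect cube.
  y = -1: RHS = 10 is not a perfect cube.
  y = 2: RHS = 55 is not a perfect cube.
  y = -2: RHS = -25 is not a perfect cube.
  y = 3: RHS = 150 is not a perfect cube.
  y = -3: RHS = -120 is not a perfect cube.
Continuing the search up to |y| = 50 finds no solutions either.
No (x, y) in the scanned range satisfies the equation.

No integer solutions with |y| ≤ 50.


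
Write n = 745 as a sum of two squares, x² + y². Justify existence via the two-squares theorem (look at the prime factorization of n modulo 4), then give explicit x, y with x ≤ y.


Step 1: Factor n = 745 = 5 · 149.
Step 2: Check the mod-4 condition on each prime factor: 5 ≡ 1 (mod 4), exponent 1; 149 ≡ 1 (mod 4), exponent 1.
All primes ≡ 3 (mod 4) appear to even exponent (or don't appear), so by the two-squares theorem n IS expressible as a sum of two squares.
Step 3: Build a representation. Here n = 5 · 149 is a product of primes ≡ 1 (mod 4). Each prime p ≡ 1 (mod 4) is itself a sum of two squares; find a² by testing p − a² for a perfect square:
  5: 5 − 1² = 4 = 2² ⇒ 5 = 1² + 2².
  149: 149 − 1² = 148, 149 − 2² = 145, 149 − 3² = 140, 149 − 4² = 133, 149 − 5² = 124, 149 − 6² = 113, 149 − 7² = 100 = 10² ⇒ 149 = 7² + 10².
  Combine using the Brahmagupta–Fibonacci identity (a² + b²)(c² + d²) = (ac − bd)² + (ad + bc)² = (ac + bd)² + (ad − bc)²:
  5 · 149 = 745: from (1² + 2²)(7² + 10²), take (1·7 − 2·10, 1·10 + 2·7) = (7 − 20, 10 + 14) = (-13, 24); dropping signs (only squares matter) gives (13, 24); check 13² + 24² = 169 + 576 = 745 ✓.
Step 4: Order so x ≤ y and verify: 13² + 24² = 169 + 576 = 745 = n. ✓

n = 745 = 13² + 24² (one valid representation with x ≤ y).


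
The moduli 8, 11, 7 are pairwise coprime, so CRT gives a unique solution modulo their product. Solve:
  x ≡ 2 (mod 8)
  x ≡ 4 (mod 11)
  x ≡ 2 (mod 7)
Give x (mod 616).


Moduli 8, 11, 7 are pairwise coprime; by CRT there is a unique solution modulo M = 8 · 11 · 7 = 616.
Solve pairwise, accumulating the modulus:
  Start with x ≡ 2 (mod 8).
  Combine with x ≡ 4 (mod 11): since gcd(8, 11) = 1, we get a unique residue mod 88.
    Write x = 2 + 8·t and substitute into x ≡ 4 (mod 11): 8·t ≡ 4 − 2 = 2 (mod 11).
    The inverse of 8 mod 11 is 7 (since 8·7 = 56 = 5·11 + 1), so t ≡ 7·2 = 14 ≡ 3 (mod 11).
    Then x = 2 + 8·3 = 26, valid modulo lcm(8, 11) = 88: x ≡ 26 (mod 88).
  Combine with x ≡ 2 (mod 7): since gcd(88, 7) = 1, we get a unique residue mod 616.
    Write x = 26 + 88·t and substitute into x ≡ 2 (mod 7): 88·t ≡ 2 − 26 = -24 (mod 7).
    Reduce coefficients mod 7: 4·t ≡ 4 (mod 7).
    The inverse of 4 mod 7 is 2 (since 4·2 = 8 = 1·7 + 1), so t ≡ 2·4 = 8 ≡ 1 (mod 7).
    Then x = 26 + 88·1 = 114, valid modulo lcm(88, 7) = 616: x ≡ 114 (mod 616).
Verify: 114 mod 8 = 2 ✓, 114 mod 11 = 4 ✓, 114 mod 7 = 2 ✓.

x ≡ 114 (mod 616).


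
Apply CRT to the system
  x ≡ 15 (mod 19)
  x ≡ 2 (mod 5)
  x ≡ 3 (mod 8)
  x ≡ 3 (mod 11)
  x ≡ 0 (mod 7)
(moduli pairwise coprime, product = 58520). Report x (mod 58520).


Product of moduli M = 19 · 5 · 8 · 11 · 7 = 58520.
Merge one congruence at a time:
  Start: x ≡ 15 (mod 19).
  Combine with x ≡ 2 (mod 5); new modulus lcm = 95.
    Write x = 15 + 19·t and substitute into x ≡ 2 (mod 5): 19·t ≡ 2 − 15 = -13 (mod 5).
    Reduce coefficients mod 5: 4·t ≡ 2 (mod 5).
    The inverse of 4 mod 5 is 4 (since 4·4 = 16 = 3·5 + 1), so t ≡ 4·2 = 8 ≡ 3 (mod 5).
    Then x = 15 + 19·3 = 72, valid modulo lcm(19, 5) = 95: x ≡ 72 (mod 95).
  Combine with x ≡ 3 (mod 8); new modulus lcm = 760.
    Write x = 72 + 95·t and substitute into x ≡ 3 (mod 8): 95·t ≡ 3 − 72 = -69 (mod 8).
    Reduce coefficients mod 8: 7·t ≡ 3 (mod 8).
    The inverse of 7 mod 8 is 7 (since 7·7 = 49 = 6·8 + 1), so t ≡ 7·3 = 21 ≡ 5 (mod 8).
    Then x = 72 + 95·5 = 547, valid modulo lcm(95, 8) = 760: x ≡ 547 (mod 760).
  Combine with x ≡ 3 (mod 11); new modulus lcm = 8360.
    Write x = 547 + 760·t and substitute into x ≡ 3 (mod 11): 760·t ≡ 3 − 547 = -544 (mod 11).
    Reduce coefficients mod 11: 1·t ≡ 6 (mod 11).
    So t ≡ 6 (mod 11).
    Then x = 547 + 760·6 = 5107, valid modulo lcm(760, 11) = 8360: x ≡ 5107 (mod 8360).
  Combine with x ≡ 0 (mod 7); new modulus lcm = 58520.
    Write x = 5107 + 8360·t and substitute into x ≡ 0 (mod 7): 8360·t ≡ 0 − 5107 = -5107 (mod 7).
    Reduce coefficients mod 7: 2·t ≡ 3 (mod 7).
    The inverse of 2 mod 7 is 4 (since 2·4 = 8 = 1·7 + 1), so t ≡ 4·3 = 12 ≡ 5 (mod 7).
    Then x = 5107 + 8360·5 = 46907, valid modulo lcm(8360, 7) = 58520: x ≡ 46907 (mod 58520).
Verify against each original: 46907 mod 19 = 15, 46907 mod 5 = 2, 46907 mod 8 = 3, 46907 mod 11 = 3, 46907 mod 7 = 0.

x ≡ 46907 (mod 58520).


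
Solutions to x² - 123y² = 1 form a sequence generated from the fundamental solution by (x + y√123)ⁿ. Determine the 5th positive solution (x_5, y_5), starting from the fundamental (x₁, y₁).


Step 1: Find the fundamental solution (x₁, y₁) of x² - 123y² = 1.
  Expand √123 as a continued fraction. a₀ = ⌊√123⌋ = 11; iterate m_{k+1} = d_k·a_k − m_k, d_{k+1} = (123 − m_{k+1}²)/d_k, a_{k+1} = ⌊(a₀ + m_{k+1})/d_{k+1}⌋ (starting m₀ = 0, d₀ = 1), with convergents p_k = a_k·p_{k-1} + p_{k-2}, q_k = a_k·q_{k-1} + q_{k-2} (p₋₁ = 1, q₋₁ = 0):
  k = 0: a₀ = 11; p₀/q₀ = 11/1; p₀² − 123·q₀² = 121 − 123 = -2.
  k = 1: m = 11, d = 2, a = ⌊(11 + 11)/2⌋ = 11; p/q = (11·11 + 1)/(11·1 + 0) = 122/11; p² − 123·q² = 14884 − 14883 = 1.
  The first convergent with p² − 123·q² = 1 gives the fundamental solution (x₁, y₁) = (122, 11).
Step 2: Apply the recurrence (x_{n+1}, y_{n+1}) = (x₁x_n + 123y₁y_n, x₁y_n + y₁x_n) repeatedly.
  From (x_1, y_1) = (122, 11): x_2 = 122·122 + 123·11·11 = 29767; y_2 = 122·11 + 11·122 = 2684.
  From (x_2, y_2) = (29767, 2684): x_3 = 122·29767 + 123·11·2684 = 7263026; y_3 = 122·2684 + 11·29767 = 654885.
  From (x_3, y_3) = (7263026, 654885): x_4 = 122·7263026 + 123·11·654885 = 1772148577; y_4 = 122·654885 + 11·7263026 = 159789256.
  From (x_4, y_4) = (1772148577, 159789256): x_5 = 122·1772148577 + 123·11·159789256 = 432396989762; y_5 = 122·159789256 + 11·1772148577 = 38987923579.
Step 3: Verify x_5² - 123·y_5² = 186967156755239132816644 - 186967156755239132816643 = 1 (should be 1). ✓

(x_1, y_1) = (122, 11); (x_5, y_5) = (432396989762, 38987923579).


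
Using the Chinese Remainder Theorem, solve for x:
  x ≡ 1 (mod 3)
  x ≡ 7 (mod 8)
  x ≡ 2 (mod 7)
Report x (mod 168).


Moduli 3, 8, 7 are pairwise coprime; by CRT there is a unique solution modulo M = 3 · 8 · 7 = 168.
Solve pairwise, accumulating the modulus:
  Start with x ≡ 1 (mod 3).
  Combine with x ≡ 7 (mod 8): since gcd(3, 8) = 1, we get a unique residue mod 24.
    Write x = 1 + 3·t and substitute into x ≡ 7 (mod 8): 3·t ≡ 7 − 1 = 6 (mod 8).
    The inverse of 3 mod 8 is 3 (since 3·3 = 9 = 1·8 + 1), so t ≡ 3·6 = 18 ≡ 2 (mod 8).
    Then x = 1 + 3·2 = 7, valid modulo lcm(3, 8) = 24: x ≡ 7 (mod 24).
  Combine with x ≡ 2 (mod 7): since gcd(24, 7) = 1, we get a unique residue mod 168.
    Write x = 7 + 24·t and substitute into x ≡ 2 (mod 7): 24·t ≡ 2 − 7 = -5 (mod 7).
    Reduce coefficients mod 7: 3·t ≡ 2 (mod 7).
    The inverse of 3 mod 7 is 5 (since 3·5 = 15 = 2·7 + 1), so t ≡ 5·2 = 10 ≡ 3 (mod 7).
    Then x = 7 + 24·3 = 79, valid modulo lcm(24, 7) = 168: x ≡ 79 (mod 168).
Verify: 79 mod 3 = 1 ✓, 79 mod 8 = 7 ✓, 79 mod 7 = 2 ✓.

x ≡ 79 (mod 168).


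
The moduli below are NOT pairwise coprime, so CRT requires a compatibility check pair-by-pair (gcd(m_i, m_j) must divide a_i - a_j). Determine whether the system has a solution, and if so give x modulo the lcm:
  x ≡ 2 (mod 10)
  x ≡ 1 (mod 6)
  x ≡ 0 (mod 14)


Moduli 10, 6, 14 are not pairwise coprime, so CRT works modulo lcm(m_i) when all pairwise compatibility conditions hold.
Pairwise compatibility: gcd(m_i, m_j) must divide a_i - a_j for every pair.
Merge one congruence at a time:
  Start: x ≡ 2 (mod 10).
  Combine with x ≡ 1 (mod 6): gcd(10, 6) = 2, and 1 - 2 = -1 is NOT divisible by 2.
    ⇒ system is inconsistent (no integer solution).

No solution (the system is inconsistent).


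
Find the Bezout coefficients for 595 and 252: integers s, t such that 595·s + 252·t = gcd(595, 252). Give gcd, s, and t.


Euclidean algorithm on (595, 252) — divide until remainder is 0:
  595 = 2 · 252 + 91
  252 = 2 · 91 + 70
  91 = 1 · 70 + 21
  70 = 3 · 21 + 7
  21 = 3 · 7 + 0
gcd(595, 252) = 7.
Track Bezout coefficients alongside the remainders: start with r₀ = 595 = a·1 + b·0 (s = 1, t = 0) and r₁ = 252 = a·0 + b·1 (s = 0, t = 1); each new remainder r_{k+1} = r_{k-1} − q_k·r_k inherits s_{k+1} = s_{k-1} − q_k·s_k, t_{k+1} = t_{k-1} − q_k·t_k, so r_k = a·s_k + b·t_k at every step:
  q = 2: r = 91, s = 1 − 2·0 = 1, t = 0 − 2·1 = -2  (check: 595·1 + 252·(-2) = 91)
  q = 2: r = 70, s = 0 − 2·1 = -2, t = 1 − 2·(-2) = 5  (check: 595·(-2) + 252·5 = 70)
  q = 1: r = 21, s = 1 − 1·(-2) = 3, t = -2 − 1·5 = -7  (check: 595·3 + 252·(-7) = 21)
  q = 3: r = 7, s = -2 − 3·3 = -11, t = 5 − 3·(-7) = 26  (check: 595·(-11) + 252·26 = 7)
The row with r = 7 (the gcd) gives the Bezout coefficients s = -11, t = 26.
Result: 595 · (-11) + 252 · (26) = 7.

gcd(595, 252) = 7; s = -11, t = 26 (check: 595·(-11) + 252·26 = 7).


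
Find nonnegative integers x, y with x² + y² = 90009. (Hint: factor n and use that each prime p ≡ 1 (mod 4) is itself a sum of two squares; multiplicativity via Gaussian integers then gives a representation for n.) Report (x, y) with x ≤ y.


Step 1: Factor n = 90009 = 3^2 · 73 · 137.
Step 2: Check the mod-4 condition on each prime factor: 3 ≡ 3 (mod 4), exponent 2 (must be even); 73 ≡ 1 (mod 4), exponent 1; 137 ≡ 1 (mod 4), exponent 1.
All primes ≡ 3 (mod 4) appear to even exponent (or don't appear), so by the two-squares theorem n IS expressible as a sum of two squares.
Step 3: Build a representation. Group n = k² · m with k = 3 and m = 73 · 137 = 10001 (a product of primes ≡ 1 (mod 4)); a representation of m scales to one of n via (k·x)² + (k·y)² = k²(x² + y²). Each prime p ≡ 1 (mod 4) is itself a sum of two squares; find a² by testing p − a² for a perfect square:
  73: 73 − 1² = 72, 73 − 2² = 69, 73 − 3² = 64 = 8² ⇒ 73 = 3² + 8².
  137: 137 − 1² = 136, 137 − 2² = 133, 137 − 3² = 128, 137 − 4² = 121 = 11² ⇒ 137 = 4² + 11².
  Combine using the Brahmagupta–Fibonacci identity (a² + b²)(c² + d²) = (ac − bd)² + (ad + bc)² = (ac + bd)² + (ad − bc)²:
  73 · 137 = 10001: from (3² + 8²)(4² + 11²), take (3·4 − 8·11, 3·11 + 8·4) = (12 − 88, 33 + 32) = (-76, 65); dropping signs (only squares matter) gives (76, 65); check 76² + 65² = 5776 + 4225 = 10001 ✓.
  Scale by k = 3: (3·76, 3·65) = (228, 195).
Step 4: Order so x ≤ y and verify: 195² + 228² = 38025 + 51984 = 90009 = n. ✓

n = 90009 = 195² + 228² (one valid representation with x ≤ y).


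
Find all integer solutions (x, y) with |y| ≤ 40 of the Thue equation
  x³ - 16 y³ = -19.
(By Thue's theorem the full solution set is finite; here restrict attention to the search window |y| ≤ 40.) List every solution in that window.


The equation is x³ - 16y³ = -19. For fixed y, x³ = 16·y³ − 19, so a solution requires the RHS to be a perfect cube.
Strategy: iterate y from -40 to 40, compute RHS = 16·y³ − 19, and check whether it is a (positive or negative) perfect cube.
Check small values of y:
  y = 0: RHS = -19 is not a perfect cube.
  y = 1: RHS = -3 is not a perfect cube.
  y = -1: RHS = -35 is not a perfect cube.
  y = 2: RHS = 109 is not a perfect cube.
  y = -2: RHS = -147 is not a perfect cube.
  y = 3: RHS = 413 is not a perfect cube.
  y = -3: RHS = -451 is not a perfect cube.
Continuing the search up to |y| = 40 finds no solutions either.
No (x, y) in the scanned range satisfies the equation.

No integer solutions with |y| ≤ 40.


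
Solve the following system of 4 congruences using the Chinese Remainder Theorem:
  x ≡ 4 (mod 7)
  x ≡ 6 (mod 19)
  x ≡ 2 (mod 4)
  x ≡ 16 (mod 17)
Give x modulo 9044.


Product of moduli M = 7 · 19 · 4 · 17 = 9044.
Merge one congruence at a time:
  Start: x ≡ 4 (mod 7).
  Combine with x ≡ 6 (mod 19); new modulus lcm = 133.
    Write x = 4 + 7·t and substitute into x ≡ 6 (mod 19): 7·t ≡ 6 − 4 = 2 (mod 19).
    The inverse of 7 mod 19 is 11 (since 7·11 = 77 = 4·19 + 1), so t ≡ 11·2 = 22 ≡ 3 (mod 19).
    Then x = 4 + 7·3 = 25, valid modulo lcm(7, 19) = 133: x ≡ 25 (mod 133).
  Combine with x ≡ 2 (mod 4); new modulus lcm = 532.
    Write x = 25 + 133·t and substitute into x ≡ 2 (mod 4): 133·t ≡ 2 − 25 = -23 (mod 4).
    Reduce coefficients mod 4: 1·t ≡ 1 (mod 4).
    So t ≡ 1 (mod 4).
    Then x = 25 + 133·1 = 158, valid modulo lcm(133, 4) = 532: x ≡ 158 (mod 532).
  Combine with x ≡ 16 (mod 17); new modulus lcm = 9044.
    Write x = 158 + 532·t and substitute into x ≡ 16 (mod 17): 532·t ≡ 16 − 158 = -142 (mod 17).
    Reduce coefficients mod 17: 5·t ≡ 11 (mod 17).
    The inverse of 5 mod 17 is 7 (since 5·7 = 35 = 2·17 + 1), so t ≡ 7·11 = 77 ≡ 9 (mod 17).
    Then x = 158 + 532·9 = 4946, valid modulo lcm(532, 17) = 9044: x ≡ 4946 (mod 9044).
Verify against each original: 4946 mod 7 = 4, 4946 mod 19 = 6, 4946 mod 4 = 2, 4946 mod 17 = 16.

x ≡ 4946 (mod 9044).


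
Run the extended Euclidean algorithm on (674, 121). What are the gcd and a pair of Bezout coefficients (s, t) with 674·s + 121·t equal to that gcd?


Euclidean algorithm on (674, 121) — divide until remainder is 0:
  674 = 5 · 121 + 69
  121 = 1 · 69 + 52
  69 = 1 · 52 + 17
  52 = 3 · 17 + 1
  17 = 17 · 1 + 0
gcd(674, 121) = 1.
Track Bezout coefficients alongside the remainders: start with r₀ = 674 = a·1 + b·0 (s = 1, t = 0) and r₁ = 121 = a·0 + b·1 (s = 0, t = 1); each new remainder r_{k+1} = r_{k-1} − q_k·r_k inherits s_{k+1} = s_{k-1} − q_k·s_k, t_{k+1} = t_{k-1} − q_k·t_k, so r_k = a·s_k + b·t_k at every step:
  q = 5: r = 69, s = 1 − 5·0 = 1, t = 0 − 5·1 = -5  (check: 674·1 + 121·(-5) = 69)
  q = 1: r = 52, s = 0 − 1·1 = -1, t = 1 − 1·(-5) = 6  (check: 674·(-1) + 121·6 = 52)
  q = 1: r = 17, s = 1 − 1·(-1) = 2, t = -5 − 1·6 = -11  (check: 674·2 + 121·(-11) = 17)
  q = 3: r = 1, s = -1 − 3·2 = -7, t = 6 − 3·(-11) = 39  (check: 674·(-7) + 121·39 = 1)
The row with r = 1 (the gcd) gives the Bezout coefficients s = -7, t = 39.
Result: 674 · (-7) + 121 · (39) = 1.

gcd(674, 121) = 1; s = -7, t = 39 (check: 674·(-7) + 121·39 = 1).


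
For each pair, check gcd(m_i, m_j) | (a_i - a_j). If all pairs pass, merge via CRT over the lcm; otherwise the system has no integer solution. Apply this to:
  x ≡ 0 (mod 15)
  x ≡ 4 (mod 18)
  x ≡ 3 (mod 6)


Moduli 15, 18, 6 are not pairwise coprime, so CRT works modulo lcm(m_i) when all pairwise compatibility conditions hold.
Pairwise compatibility: gcd(m_i, m_j) must divide a_i - a_j for every pair.
Merge one congruence at a time:
  Start: x ≡ 0 (mod 15).
  Combine with x ≡ 4 (mod 18): gcd(15, 18) = 3, and 4 - 0 = 4 is NOT divisible by 3.
    ⇒ system is inconsistent (no integer solution).

No solution (the system is inconsistent).


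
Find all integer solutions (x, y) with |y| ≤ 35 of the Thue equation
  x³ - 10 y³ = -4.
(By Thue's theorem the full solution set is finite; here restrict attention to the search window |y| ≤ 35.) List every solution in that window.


The equation is x³ - 10y³ = -4. For fixed y, x³ = 10·y³ − 4, so a solution requires the RHS to be a perfect cube.
Strategy: iterate y from -35 to 35, compute RHS = 10·y³ − 4, and check whether it is a (positive or negative) perfect cube.
Check small values of y:
  y = 0: RHS = -4 is not a perfect cube.
  y = 1: RHS = 6 is not a perfect cube.
  y = -1: RHS = -14 is not a perfect cube.
  y = 2: RHS = 76 is not a perfect cube.
  y = -2: RHS = -84 is not a perfect cube.
  y = 3: RHS = 266 is not a perfect cube.
  y = -3: RHS = -274 is not a perfect cube.
Continuing the search up to |y| = 35 finds no solutions either.
No (x, y) in the scanned range satisfies the equation.

No integer solutions with |y| ≤ 35.


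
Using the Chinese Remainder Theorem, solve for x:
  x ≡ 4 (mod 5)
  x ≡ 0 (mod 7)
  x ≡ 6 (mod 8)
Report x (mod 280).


Moduli 5, 7, 8 are pairwise coprime; by CRT there is a unique solution modulo M = 5 · 7 · 8 = 280.
Solve pairwise, accumulating the modulus:
  Start with x ≡ 4 (mod 5).
  Combine with x ≡ 0 (mod 7): since gcd(5, 7) = 1, we get a unique residue mod 35.
    Write x = 4 + 5·t and substitute into x ≡ 0 (mod 7): 5·t ≡ 0 − 4 = -4 (mod 7).
    Reduce coefficients mod 7: 5·t ≡ 3 (mod 7).
    The inverse of 5 mod 7 is 3 (since 5·3 = 15 = 2·7 + 1), so t ≡ 3·3 = 9 ≡ 2 (mod 7).
    Then x = 4 + 5·2 = 14, valid modulo lcm(5, 7) = 35: x ≡ 14 (mod 35).
  Combine with x ≡ 6 (mod 8): since gcd(35, 8) = 1, we get a unique residue mod 280.
    Write x = 14 + 35·t and substitute into x ≡ 6 (mod 8): 35·t ≡ 6 − 14 = -8 (mod 8).
    Reduce coefficients mod 8: 3·t ≡ 0 (mod 8).
    The inverse of 3 mod 8 is 3 (since 3·3 = 9 = 1·8 + 1), so t ≡ 3·0 = 0 ≡ 0 (mod 8).
    Then x = 14 + 35·0 = 14, valid modulo lcm(35, 8) = 280: x ≡ 14 (mod 280).
Verify: 14 mod 5 = 4 ✓, 14 mod 7 = 0 ✓, 14 mod 8 = 6 ✓.

x ≡ 14 (mod 280).


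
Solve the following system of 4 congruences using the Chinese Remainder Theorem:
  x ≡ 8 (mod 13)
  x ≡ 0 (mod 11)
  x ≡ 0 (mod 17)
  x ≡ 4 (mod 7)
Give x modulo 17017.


Product of moduli M = 13 · 11 · 17 · 7 = 17017.
Merge one congruence at a time:
  Start: x ≡ 8 (mod 13).
  Combine with x ≡ 0 (mod 11); new modulus lcm = 143.
    Write x = 8 + 13·t and substitute into x ≡ 0 (mod 11): 13·t ≡ 0 − 8 = -8 (mod 11).
    Reduce coefficients mod 11: 2·t ≡ 3 (mod 11).
    The inverse of 2 mod 11 is 6 (since 2·6 = 12 = 1·11 + 1), so t ≡ 6·3 = 18 ≡ 7 (mod 11).
    Then x = 8 + 13·7 = 99, valid modulo lcm(13, 11) = 143: x ≡ 99 (mod 143).
  Combine with x ≡ 0 (mod 17); new modulus lcm = 2431.
    Write x = 99 + 143·t and substitute into x ≡ 0 (mod 17): 143·t ≡ 0 − 99 = -99 (mod 17).
    Reduce coefficients mod 17: 7·t ≡ 3 (mod 17).
    The inverse of 7 mod 17 is 5 (since 7·5 = 35 = 2·17 + 1), so t ≡ 5·3 = 15 ≡ 15 (mod 17).
    Then x = 99 + 143·15 = 2244, valid modulo lcm(143, 17) = 2431: x ≡ 2244 (mod 2431).
  Combine with x ≡ 4 (mod 7); new modulus lcm = 17017.
    Write x = 2244 + 2431·t and substitute into x ≡ 4 (mod 7): 2431·t ≡ 4 − 2244 = -2240 (mod 7).
    Reduce coefficients mod 7: 2·t ≡ 0 (mod 7).
    The inverse of 2 mod 7 is 4 (since 2·4 = 8 = 1·7 + 1), so t ≡ 4·0 = 0 ≡ 0 (mod 7).
    Then x = 2244 + 2431·0 = 2244, valid modulo lcm(2431, 7) = 17017: x ≡ 2244 (mod 17017).
Verify against each original: 2244 mod 13 = 8, 2244 mod 11 = 0, 2244 mod 17 = 0, 2244 mod 7 = 4.

x ≡ 2244 (mod 17017).


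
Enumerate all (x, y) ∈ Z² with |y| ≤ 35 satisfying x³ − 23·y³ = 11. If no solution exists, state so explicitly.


The equation is x³ - 23y³ = 11. For fixed y, x³ = 23·y³ + 11, so a solution requires the RHS to be a perfect cube.
Strategy: iterate y from -35 to 35, compute RHS = 23·y³ + 11, and check whether it is a (positive or negative) perfect cube.
Check small values of y:
  y = 0: RHS = 11 is not a perfect cube.
  y = 1: RHS = 34 is not a perfect cube.
  y = -1: RHS = -12 is not a perfect cube.
  y = 2: RHS = 195 is not a perfect cube.
  y = -2: RHS = -173 is not a perfect cube.
  y = 3: RHS = 632 is not a perfect cube.
  y = -3: RHS = -610 is not a perfect cube.
Continuing the search up to |y| = 35 finds no solutions either.
No (x, y) in the scanned range satisfies the equation.

No integer solutions with |y| ≤ 35.


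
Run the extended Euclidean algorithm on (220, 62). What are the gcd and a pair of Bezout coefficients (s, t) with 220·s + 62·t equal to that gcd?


Euclidean algorithm on (220, 62) — divide until remainder is 0:
  220 = 3 · 62 + 34
  62 = 1 · 34 + 28
  34 = 1 · 28 + 6
  28 = 4 · 6 + 4
  6 = 1 · 4 + 2
  4 = 2 · 2 + 0
gcd(220, 62) = 2.
Track Bezout coefficients alongside the remainders: start with r₀ = 220 = a·1 + b·0 (s = 1, t = 0) and r₁ = 62 = a·0 + b·1 (s = 0, t = 1); each new remainder r_{k+1} = r_{k-1} − q_k·r_k inherits s_{k+1} = s_{k-1} − q_k·s_k, t_{k+1} = t_{k-1} − q_k·t_k, so r_k = a·s_k + b·t_k at every step:
  q = 3: r = 34, s = 1 − 3·0 = 1, t = 0 − 3·1 = -3  (check: 220·1 + 62·(-3) = 34)
  q = 1: r = 28, s = 0 − 1·1 = -1, t = 1 − 1·(-3) = 4  (check: 220·(-1) + 62·4 = 28)
  q = 1: r = 6, s = 1 − 1·(-1) = 2, t = -3 − 1·4 = -7  (check: 220·2 + 62·(-7) = 6)
  q = 4: r = 4, s = -1 − 4·2 = -9, t = 4 − 4·(-7) = 32  (check: 220·(-9) + 62·32 = 4)
  q = 1: r = 2, s = 2 − 1·(-9) = 11, t = -7 − 1·32 = -39  (check: 220·11 + 62·(-39) = 2)
The row with r = 2 (the gcd) gives the Bezout coefficients s = 11, t = -39.
Result: 220 · (11) + 62 · (-39) = 2.

gcd(220, 62) = 2; s = 11, t = -39 (check: 220·11 + 62·(-39) = 2).


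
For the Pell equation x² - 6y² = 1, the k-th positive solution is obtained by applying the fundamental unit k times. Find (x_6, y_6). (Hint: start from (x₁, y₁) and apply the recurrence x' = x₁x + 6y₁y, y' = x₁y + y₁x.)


Step 1: Find the fundamental solution (x₁, y₁) of x² - 6y² = 1.
  Expand √6 as a continued fraction. a₀ = ⌊√6⌋ = 2; iterate m_{k+1} = d_k·a_k − m_k, d_{k+1} = (6 − m_{k+1}²)/d_k, a_{k+1} = ⌊(a₀ + m_{k+1})/d_{k+1}⌋ (starting m₀ = 0, d₀ = 1), with convergents p_k = a_k·p_{k-1} + p_{k-2}, q_k = a_k·q_{k-1} + q_{k-2} (p₋₁ = 1, q₋₁ = 0):
  k = 0: a₀ = 2; p₀/q₀ = 2/1; p₀² − 6·q₀² = 4 − 6 = -2.
  k = 1: m = 2, d = 2, a = ⌊(2 + 2)/2⌋ = 2; p/q = (2·2 + 1)/(2·1 + 0) = 5/2; p² − 6·q² = 25 − 24 = 1.
  The first convergent with p² − 6·q² = 1 gives the fundamental solution (x₁, y₁) = (5, 2).
Step 2: Apply the recurrence (x_{n+1}, y_{n+1}) = (x₁x_n + 6y₁y_n, x₁y_n + y₁x_n) repeatedly.
  From (x_1, y_1) = (5, 2): x_2 = 5·5 + 6·2·2 = 49; y_2 = 5·2 + 2·5 = 20.
  From (x_2, y_2) = (49, 20): x_3 = 5·49 + 6·2·20 = 485; y_3 = 5·20 + 2·49 = 198.
  From (x_3, y_3) = (485, 198): x_4 = 5·485 + 6·2·198 = 4801; y_4 = 5·198 + 2·485 = 1960.
  From (x_4, y_4) = (4801, 1960): x_5 = 5·4801 + 6·2·1960 = 47525; y_5 = 5·1960 + 2·4801 = 19402.
  From (x_5, y_5) = (47525, 19402): x_6 = 5·47525 + 6·2·19402 = 470449; y_6 = 5·19402 + 2·47525 = 192060.
Step 3: Verify x_6² - 6·y_6² = 221322261601 - 221322261600 = 1 (should be 1). ✓

(x_1, y_1) = (5, 2); (x_6, y_6) = (470449, 192060).


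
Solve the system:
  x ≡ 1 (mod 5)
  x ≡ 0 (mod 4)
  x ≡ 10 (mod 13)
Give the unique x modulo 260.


Moduli 5, 4, 13 are pairwise coprime; by CRT there is a unique solution modulo M = 5 · 4 · 13 = 260.
Solve pairwise, accumulating the modulus:
  Start with x ≡ 1 (mod 5).
  Combine with x ≡ 0 (mod 4): since gcd(5, 4) = 1, we get a unique residue mod 20.
    Write x = 1 + 5·t and substitute into x ≡ 0 (mod 4): 5·t ≡ 0 − 1 = -1 (mod 4).
    Reduce coefficients mod 4: 1·t ≡ 3 (mod 4).
    So t ≡ 3 (mod 4).
    Then x = 1 + 5·3 = 16, valid modulo lcm(5, 4) = 20: x ≡ 16 (mod 20).
  Combine with x ≡ 10 (mod 13): since gcd(20, 13) = 1, we get a unique residue mod 260.
    Write x = 16 + 20·t and substitute into x ≡ 10 (mod 13): 20·t ≡ 10 − 16 = -6 (mod 13).
    Reduce coefficients mod 13: 7·t ≡ 7 (mod 13).
    The inverse of 7 mod 13 is 2 (since 7·2 = 14 = 1·13 + 1), so t ≡ 2·7 = 14 ≡ 1 (mod 13).
    Then x = 16 + 20·1 = 36, valid modulo lcm(20, 13) = 260: x ≡ 36 (mod 260).
Verify: 36 mod 5 = 1 ✓, 36 mod 4 = 0 ✓, 36 mod 13 = 10 ✓.

x ≡ 36 (mod 260).


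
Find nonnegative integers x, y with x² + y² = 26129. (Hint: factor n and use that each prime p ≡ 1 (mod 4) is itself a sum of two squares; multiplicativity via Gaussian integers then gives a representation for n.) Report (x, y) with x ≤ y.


Step 1: Factor n = 26129 = 17 · 29 · 53.
Step 2: Check the mod-4 condition on each prime factor: 17 ≡ 1 (mod 4), exponent 1; 29 ≡ 1 (mod 4), exponent 1; 53 ≡ 1 (mod 4), exponent 1.
All primes ≡ 3 (mod 4) appear to even exponent (or don't appear), so by the two-squares theorem n IS expressible as a sum of two squares.
Step 3: Build a representation. Here n = 17 · 29 · 53 is a product of primes ≡ 1 (mod 4). Each prime p ≡ 1 (mod 4) is itself a sum of two squares; find a² by testing p − a² for a perfect square:
  17: 17 − 1² = 16 = 4² ⇒ 17 = 1² + 4².
  29: 29 − 1² = 28, 29 − 2² = 25 = 5² ⇒ 29 = 2² + 5².
  53: 53 − 1² = 52, 53 − 2² = 49 = 7² ⇒ 53 = 2² + 7².
  Combine using the Brahmagupta–Fibonacci identity (a² + b²)(c² + d²) = (ac − bd)² + (ad + bc)² = (ac + bd)² + (ad − bc)²:
  17 · 29 = 493: from (1² + 4²)(2² + 5²), take (1·2 − 4·5, 1·5 + 4·2) = (2 − 20, 5 + 8) = (-18, 13); dropping signs (only squares matter) gives (18, 13); check 18² + 13² = 324 + 169 = 493 ✓.
  493 · 53 = 26129: from (18² + 13²)(2² + 7²), take (18·2 − 13·7, 18·7 + 13·2) = (36 − 91, 126 + 26) = (-55, 152); dropping signs (only squares matter) gives (55, 152); check 55² + 152² = 3025 + 23104 = 26129 ✓.
Step 4: Order so x ≤ y and verify: 55² + 152² = 3025 + 23104 = 26129 = n. ✓

n = 26129 = 55² + 152² (one valid representation with x ≤ y).


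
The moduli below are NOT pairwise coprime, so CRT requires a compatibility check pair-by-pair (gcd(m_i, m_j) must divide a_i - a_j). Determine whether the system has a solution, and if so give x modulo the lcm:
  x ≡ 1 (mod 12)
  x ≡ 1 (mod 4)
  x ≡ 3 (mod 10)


Moduli 12, 4, 10 are not pairwise coprime, so CRT works modulo lcm(m_i) when all pairwise compatibility conditions hold.
Pairwise compatibility: gcd(m_i, m_j) must divide a_i - a_j for every pair.
Merge one congruence at a time:
  Start: x ≡ 1 (mod 12).
  Combine with x ≡ 1 (mod 4): gcd(12, 4) = 4; 1 - 1 = 0, which IS divisible by 4, so compatible.
    Write x = 1 + 12·t and substitute into x ≡ 1 (mod 4): 12·t ≡ 1 − 1 = 0 (mod 4).
    Divide the congruence (and modulus) by g = 4: 3·t ≡ 0 (mod 1).
    Modulo 1 every t works; take t = 0.
    Then x = 1 + 12·0 = 1, valid modulo lcm(12, 4) = 12: x ≡ 1 (mod 12).
  Combine with x ≡ 3 (mod 10): gcd(12, 10) = 2; 3 - 1 = 2, which IS divisible by 2, so compatible.
    Write x = 1 + 12·t and substitute into x ≡ 3 (mod 10): 12·t ≡ 3 − 1 = 2 (mod 10).
    Divide the congruence (and modulus) by g = 2: 6·t ≡ 1 (mod 5).
    Reduce coefficients mod 5: 1·t ≡ 1 (mod 5).
    So t ≡ 1 (mod 5).
    Then x = 1 + 12·1 = 13, valid modulo lcm(12, 10) = 60: x ≡ 13 (mod 60).
Verify: 13 mod 12 = 1, 13 mod 4 = 1, 13 mod 10 = 3.

x ≡ 13 (mod 60).


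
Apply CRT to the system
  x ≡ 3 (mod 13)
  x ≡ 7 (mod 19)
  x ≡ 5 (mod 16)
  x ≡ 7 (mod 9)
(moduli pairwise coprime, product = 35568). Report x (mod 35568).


Product of moduli M = 13 · 19 · 16 · 9 = 35568.
Merge one congruence at a time:
  Start: x ≡ 3 (mod 13).
  Combine with x ≡ 7 (mod 19); new modulus lcm = 247.
    Write x = 3 + 13·t and substitute into x ≡ 7 (mod 19): 13·t ≡ 7 − 3 = 4 (mod 19).
    The inverse of 13 mod 19 is 3 (since 13·3 = 39 = 2·19 + 1), so t ≡ 3·4 = 12 ≡ 12 (mod 19).
    Then x = 3 + 13·12 = 159, valid modulo lcm(13, 19) = 247: x ≡ 159 (mod 247).
  Combine with x ≡ 5 (mod 16); new modulus lcm = 3952.
    Write x = 159 + 247·t and substitute into x ≡ 5 (mod 16): 247·t ≡ 5 − 159 = -154 (mod 16).
    Reduce coefficients mod 16: 7·t ≡ 6 (mod 16).
    The inverse of 7 mod 16 is 7 (since 7·7 = 49 = 3·16 + 1), so t ≡ 7·6 = 42 ≡ 10 (mod 16).
    Then x = 159 + 247·10 = 2629, valid modulo lcm(247, 16) = 3952: x ≡ 2629 (mod 3952).
  Combine with x ≡ 7 (mod 9); new modulus lcm = 35568.
    Write x = 2629 + 3952·t and substitute into x ≡ 7 (mod 9): 3952·t ≡ 7 − 2629 = -2622 (mod 9).
    Reduce coefficients mod 9: 1·t ≡ 6 (mod 9).
    So t ≡ 6 (mod 9).
    Then x = 2629 + 3952·6 = 26341, valid modulo lcm(3952, 9) = 35568: x ≡ 26341 (mod 35568).
Verify against each original: 26341 mod 13 = 3, 26341 mod 19 = 7, 26341 mod 16 = 5, 26341 mod 9 = 7.

x ≡ 26341 (mod 35568).
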